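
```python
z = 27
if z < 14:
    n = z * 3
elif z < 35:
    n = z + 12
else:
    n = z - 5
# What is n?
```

Trace:
`z = 27` → z = 27
`if z < 14: ...` → z < 14 is False, z < 35 is True → n = 39
So n = 39

Answer: 39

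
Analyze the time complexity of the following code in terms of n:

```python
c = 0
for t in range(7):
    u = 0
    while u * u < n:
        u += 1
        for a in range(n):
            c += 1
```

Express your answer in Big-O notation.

Each loop level contributes: 1 × √n × n. Multiplying the contributions gives O(n√n).

Answer: O(n√n)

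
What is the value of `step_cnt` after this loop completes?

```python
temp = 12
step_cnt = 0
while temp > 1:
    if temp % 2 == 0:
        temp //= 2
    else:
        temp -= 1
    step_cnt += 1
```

Steps to reduce 12 to 1
`step_cnt` takes the values: 0 → 1 → 2 → 3 → 4

Answer: 4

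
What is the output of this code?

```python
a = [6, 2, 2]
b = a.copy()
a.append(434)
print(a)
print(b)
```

Key concept: list.copy() creates independent copy.
Step by step:
`a = [6, 2, 2]` → a = [6, 2, 2]
`b = a.copy()` → b = [6, 2, 2]
`a.append(434)` → a = [6, 2, 2, 434]
`print(a)` → prints [6, 2, 2, 434]
`print(b)` → prints [6, 2, 2]

Answer:
[6, 2, 2, 434]
[6, 2, 2]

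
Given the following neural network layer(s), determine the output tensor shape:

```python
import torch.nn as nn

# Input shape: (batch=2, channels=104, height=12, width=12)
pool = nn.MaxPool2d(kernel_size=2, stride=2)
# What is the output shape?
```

Input: (2, 104, 12, 12) -> Output: (2, 104, 6, 6)

Answer: (2, 104, 6, 6)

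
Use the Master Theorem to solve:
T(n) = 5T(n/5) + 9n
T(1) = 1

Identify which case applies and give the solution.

a=5, b=5, f(n)=9n. log_5(5) = 1. Since c=1 = 1, Case 2 applies: T(n) = Θ(n^log_b(a) · log n) = O(n log n).

Answer: O(n log n) - Case 2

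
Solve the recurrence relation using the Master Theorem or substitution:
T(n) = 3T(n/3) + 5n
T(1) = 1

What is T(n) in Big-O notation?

By Master Theorem: a=3, b=3, f(n)=5n. Since log_3(3) = 1 and f(n) = Θ(n^1), Case 2 applies. T(n) = O(n log n).

Answer: O(n log n)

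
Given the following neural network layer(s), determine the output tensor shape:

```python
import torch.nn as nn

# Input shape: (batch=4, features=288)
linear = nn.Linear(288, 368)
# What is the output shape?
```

Input: (4, 288) -> Output: (4, 368)

Answer: (4, 368)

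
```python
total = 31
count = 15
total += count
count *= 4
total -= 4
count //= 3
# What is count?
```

Trace:
`total = 31` → total = 31
`count = 15` → count = 15
`total += count` → total = 46
`count *= 4` → count = 60
`total -= 4` → total = 42
`count //= 3` → count = 20
So count = 20

Answer: 20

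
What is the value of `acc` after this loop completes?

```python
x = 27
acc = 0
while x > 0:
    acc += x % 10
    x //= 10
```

Sum digits of 27
`acc` takes the values: 0 → 7 → 9

Answer: 9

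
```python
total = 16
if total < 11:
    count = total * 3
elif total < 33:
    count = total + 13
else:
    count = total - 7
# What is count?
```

Trace:
`total = 16` → total = 16
`if total < 11: ...` → total < 11 is False, total < 33 is True → count = 29
So count = 29

Answer: 29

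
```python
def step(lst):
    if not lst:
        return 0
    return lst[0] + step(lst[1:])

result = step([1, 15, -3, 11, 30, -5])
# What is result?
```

1 + 15 + (-3) + 11 + 30 + (-5) + 0 = 49

Answer: 49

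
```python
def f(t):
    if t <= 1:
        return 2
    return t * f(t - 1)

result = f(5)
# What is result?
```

f(5) = 5 * 4 * 3 * 2 * 2 = 240

Answer: 240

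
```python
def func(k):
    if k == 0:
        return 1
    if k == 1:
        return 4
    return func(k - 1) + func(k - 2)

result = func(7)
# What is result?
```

Build up from base cases: func(0)=1, func(1)=4, func(2)=5, func(3)=9, func(4)=14, func(5)=23, func(6)=37, ..., func(7)=60

Answer: 60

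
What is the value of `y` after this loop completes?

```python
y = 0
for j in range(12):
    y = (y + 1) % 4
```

Increment mod 4, 12 times = 0
`y` takes the values: 0 → 1 → 2 → 3 → 0 → 1 → 2 → 3 → 0 → 1 → 2 → 3 → 0

Answer: 0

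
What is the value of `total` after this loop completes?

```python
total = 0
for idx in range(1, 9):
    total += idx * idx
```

Sum of squares 1² to 8² = 204
`total` takes the values: 0 → 1 → 5 → 14 → 30 → 55 → 91 → 140 → 204

Answer: 204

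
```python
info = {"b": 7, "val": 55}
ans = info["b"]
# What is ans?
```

Trace:
`info = {"b": 7, "val": 55}` → info = {'b': 7, 'val': 55}
`ans = info["b"]` → ans = 7
So ans = 7

Answer: 7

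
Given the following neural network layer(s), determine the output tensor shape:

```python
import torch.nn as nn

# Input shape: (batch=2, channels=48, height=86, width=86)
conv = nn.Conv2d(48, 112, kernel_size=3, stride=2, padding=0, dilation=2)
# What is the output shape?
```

Input: (2, 48, 86, 86) -> Output: (2, 112, 41, 41)

Answer: (2, 112, 41, 41)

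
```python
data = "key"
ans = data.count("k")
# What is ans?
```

Trace:
`data = "key"` → data = 'key'
`ans = data.count("k")` → ans = 1
So ans = 1

Answer: 1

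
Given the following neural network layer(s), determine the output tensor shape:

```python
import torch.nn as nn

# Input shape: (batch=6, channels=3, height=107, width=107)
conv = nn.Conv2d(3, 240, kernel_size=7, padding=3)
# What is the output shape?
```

Input: (6, 3, 107, 107) -> Output: (6, 240, 107, 107)

Answer: (6, 240, 107, 107)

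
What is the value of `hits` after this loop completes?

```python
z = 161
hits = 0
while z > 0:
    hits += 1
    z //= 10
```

Count digits by repeated division by 10
`hits` takes the values: 0 → 1 → 2 → 3

Answer: 3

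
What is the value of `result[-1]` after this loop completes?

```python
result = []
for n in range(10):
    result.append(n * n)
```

Last element of squares 0 to 9
`result` takes the values: [] → [0] → [0, 1] → [0, 1, 4] → [0, 1, 4, 9] → [0, 1, 4, 9, 16] → [0, 1, 4, 9, 16, 25] → [0, 1, 4, 9, 16, 25, 36] → [0, 1, 4, 9, 16, 25, 36, 49] → [0, 1, 4, 9, 16, 25, 36, 49, 64] → [0, 1, 4, 9, 16, 25, 36, 49, 64, 81]
So `result[-1]` = 81

Answer: 81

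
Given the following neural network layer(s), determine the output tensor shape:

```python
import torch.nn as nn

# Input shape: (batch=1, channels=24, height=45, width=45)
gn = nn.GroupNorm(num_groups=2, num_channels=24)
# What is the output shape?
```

Input: (1, 24, 45, 45) -> Output: (1, 24, 45, 45)

Answer: (1, 24, 45, 45)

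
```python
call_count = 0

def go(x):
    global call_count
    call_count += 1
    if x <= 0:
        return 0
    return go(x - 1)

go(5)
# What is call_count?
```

Linear recursion stepping by 1: 6 calls from x=5 down to ≤0.

Answer: 6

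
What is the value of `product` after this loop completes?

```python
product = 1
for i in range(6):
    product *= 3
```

3^6 = 729
`product` takes the values: 1 → 3 → 9 → 27 → 81 → 243 → 729

Answer: 729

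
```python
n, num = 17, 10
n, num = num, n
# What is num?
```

Trace:
`n, num = 17, 10` → n = 17; num = 10
`n, num = num, n` → n = 10; num = 17
So num = 17

Answer: 17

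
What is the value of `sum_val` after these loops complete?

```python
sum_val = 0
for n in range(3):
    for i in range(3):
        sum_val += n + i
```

Sum of all n+i for n,i in 3x3
`sum_val` takes the values: 0 → 1 → 3 → 4 → 6 → 9 → 11 → 14 → 18

Answer: 18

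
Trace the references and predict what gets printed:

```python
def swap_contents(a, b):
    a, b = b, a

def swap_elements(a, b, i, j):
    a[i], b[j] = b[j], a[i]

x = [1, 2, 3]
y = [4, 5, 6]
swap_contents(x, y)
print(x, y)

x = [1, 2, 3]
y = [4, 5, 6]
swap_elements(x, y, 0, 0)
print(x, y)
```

Key concept: parameter rebinding vs mutation.
Step by step:
`x = [1, 2, 3]` → x = [1, 2, 3]
`y = [4, 5, 6]` → y = [4, 5, 6]
`swap_contents(x, y)` → no visible change to tracked variables
`print(x, y)` → prints [1, 2, 3] [4, 5, 6]
`x = [1, 2, 3]` → x = [1, 2, 3]
`y = [4, 5, 6]` → y = [4, 5, 6]
`swap_elements(x, y, 0, 0)` → x = [4, 2, 3]; y = [1, 5, 6]
`print(x, y)` → prints [4, 2, 3] [1, 5, 6]

Answer:
[1, 2, 3] [4, 5, 6]
[4, 2, 3] [1, 5, 6]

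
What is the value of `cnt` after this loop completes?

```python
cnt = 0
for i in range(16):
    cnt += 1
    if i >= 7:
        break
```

Loop breaks when i reaches 7, cnt is 8
`cnt` takes the values: 0 → 1 → 2 → 3 → 4 → 5 → 6 → 7 → 8

Answer: 8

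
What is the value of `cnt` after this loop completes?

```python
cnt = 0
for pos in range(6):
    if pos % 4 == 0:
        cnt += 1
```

Count numbers divisible by 4 in range(6)
`cnt` takes the values: 0 → 1 → 2

Answer: 2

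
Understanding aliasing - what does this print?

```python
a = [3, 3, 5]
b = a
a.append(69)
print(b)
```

Key concept: basic list aliasing.
Step by step:
`a = [3, 3, 5]` → a = [3, 3, 5]
`b = a` → b = [3, 3, 5] (same object as a)
`a.append(69)` → a = [3, 3, 5, 69] (same object as b); b = [3, 3, 5, 69] (same object as a)
`print(b)` → prints [3, 3, 5, 69]

Answer: [3, 3, 5, 69]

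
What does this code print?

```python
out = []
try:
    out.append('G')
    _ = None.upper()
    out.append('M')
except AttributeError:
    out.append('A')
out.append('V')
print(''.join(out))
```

Execution trace: 'G' (try body) → 'A' (except AttributeError) → 'V' (after the try/except). Output: GAV

Answer: GAV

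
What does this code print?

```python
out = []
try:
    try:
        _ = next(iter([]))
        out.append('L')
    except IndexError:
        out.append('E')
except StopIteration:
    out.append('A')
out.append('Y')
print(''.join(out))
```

Execution trace: 'A' (outer except StopIteration) → 'Y' (after the try/except). Output: AY

Answer: AY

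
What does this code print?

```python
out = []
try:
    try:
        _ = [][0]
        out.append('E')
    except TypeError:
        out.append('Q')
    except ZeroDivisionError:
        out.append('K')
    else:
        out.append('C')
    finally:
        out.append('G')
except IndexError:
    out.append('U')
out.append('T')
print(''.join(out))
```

Execution trace: 'G' (finally) → 'U' (outer except IndexError) → 'T' (after the try/except). Output: GUT

Answer: GUT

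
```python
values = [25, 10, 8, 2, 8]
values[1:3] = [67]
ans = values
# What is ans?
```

Trace:
`values = [25, 10, 8, 2, 8]` → values = [25, 10, 8, 2, 8]
`values[1:3] = [67]` → values = [25, 67, 2, 8]
`ans = values` → ans = [25, 67, 2, 8]
So ans = [25, 67, 2, 8]

Answer: [25, 67, 2, 8]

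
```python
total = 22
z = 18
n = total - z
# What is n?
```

Trace:
`total = 22` → total = 22
`z = 18` → z = 18
`n = total - z` → n = 4
So n = 4

Answer: 4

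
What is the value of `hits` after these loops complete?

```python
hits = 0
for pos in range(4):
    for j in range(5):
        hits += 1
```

4 * 5 = 20
`hits` takes the values: 0 → 1 → 2 → 3 → 4 → 5 → 6 → 7 → 8 → 9 → 10 → 11 → 12 → 13 → 14 → 15 → 16 → 17 → 18 → 19 → 20

Answer: 20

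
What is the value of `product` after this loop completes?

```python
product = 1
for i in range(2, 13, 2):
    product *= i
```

Product of even numbers 2 to 12
`product` takes the values: 1 → 2 → 8 → 48 → 384 → 3840 → 46080

Answer: 46080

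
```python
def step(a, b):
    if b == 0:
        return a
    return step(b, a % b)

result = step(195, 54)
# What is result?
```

step(195, 54) -> step(54, 33) -> step(33, 21) -> step(21, 12) -> step(12, 9) -> step(9, 3) -> step(3, 0) -> 3

Answer: 3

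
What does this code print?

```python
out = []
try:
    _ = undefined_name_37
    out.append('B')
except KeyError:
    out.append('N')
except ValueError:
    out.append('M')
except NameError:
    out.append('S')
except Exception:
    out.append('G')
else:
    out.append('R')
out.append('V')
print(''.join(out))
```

Execution trace: 'S' (except NameError) → 'V' (after the try/except). Output: SV

Answer: SV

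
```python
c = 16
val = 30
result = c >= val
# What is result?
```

Trace:
`c = 16` → c = 16
`val = 30` → val = 30
`result = c >= val` → result = False
So result = False

Answer: False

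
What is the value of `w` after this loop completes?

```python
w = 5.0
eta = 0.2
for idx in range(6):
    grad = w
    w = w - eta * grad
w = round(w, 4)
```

Gradient descent: w = 5.0 * (1 - 0.2)^6
`w` takes the values: 5.0 → 4.0 → 3.2 → 2.56 → 2.048 → 1.6384 → 1.31072 → 1.3107

Answer: 1.3107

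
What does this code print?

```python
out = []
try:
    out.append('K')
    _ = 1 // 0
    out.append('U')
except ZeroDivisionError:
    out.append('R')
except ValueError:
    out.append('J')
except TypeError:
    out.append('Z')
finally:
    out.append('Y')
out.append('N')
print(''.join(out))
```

Execution trace: 'K' (try body) → 'R' (except ZeroDivisionError) → 'Y' (finally) → 'N' (after the try/except). Output: KRYN

Answer: KRYN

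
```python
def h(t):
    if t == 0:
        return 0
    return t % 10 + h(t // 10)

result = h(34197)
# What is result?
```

Sum of digits of 34197: 7 + 9 + 1 + 4 + 3 = 24

Answer: 24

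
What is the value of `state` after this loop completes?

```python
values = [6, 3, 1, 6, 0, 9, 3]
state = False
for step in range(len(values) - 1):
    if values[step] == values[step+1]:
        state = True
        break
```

Check consecutive duplicates in [6, 3, 1, 6, 0, 9, 3]
`state` takes the values: False

Answer: False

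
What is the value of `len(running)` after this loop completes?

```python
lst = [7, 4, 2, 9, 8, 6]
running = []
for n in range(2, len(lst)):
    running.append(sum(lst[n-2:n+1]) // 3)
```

Number of 3-element averages
`running` takes the values: [] → [4] → [4, 5] → [4, 5, 6] → [4, 5, 6, 7]
So `len(running)` = 4

Answer: 4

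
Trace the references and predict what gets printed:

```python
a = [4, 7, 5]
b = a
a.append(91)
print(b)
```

Key concept: basic list aliasing.
Step by step:
`a = [4, 7, 5]` → a = [4, 7, 5]
`b = a` → b = [4, 7, 5] (same object as a)
`a.append(91)` → a = [4, 7, 5, 91] (same object as b); b = [4, 7, 5, 91] (same object as a)
`print(b)` → prints [4, 7, 5, 91]

Answer: [4, 7, 5, 91]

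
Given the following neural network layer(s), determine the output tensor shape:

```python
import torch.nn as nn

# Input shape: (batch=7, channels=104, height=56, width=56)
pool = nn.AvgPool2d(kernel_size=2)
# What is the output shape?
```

Input: (7, 104, 56, 56) -> Output: (7, 104, 28, 28)

Answer: (7, 104, 28, 28)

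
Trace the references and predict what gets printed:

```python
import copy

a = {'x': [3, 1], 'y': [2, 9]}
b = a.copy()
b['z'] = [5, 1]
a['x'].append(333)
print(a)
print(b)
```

Key concept: shallow copy of dict with mutable values.
Step by step:
`a = {'x': [3, 1], 'y': [2, 9]}` → a = {'x': [3, 1], 'y': [2, 9]}
`b = a.copy()` → b = {'x': [3, 1], 'y': [2, 9]}
`b['z'] = [5, 1]` → b = {'x': [3, 1], 'y': [2, 9], 'z': [5, 1]}
`a['x'].append(333)` → a = {'x': [3, 1, 333], 'y': [2, 9]}; b = {'x': [3, 1, 333], 'y': [2, 9], 'z': [5, 1]}
`print(a)` → prints {'x': [3, 1, 333], 'y': [2, 9]}
`print(b)` → prints {'x': [3, 1, 333], 'y': [2, 9], 'z': [5, 1]}

Answer:
{'x': [3, 1, 333], 'y': [2, 9]}
{'x': [3, 1, 333], 'y': [2, 9], 'z': [5, 1]}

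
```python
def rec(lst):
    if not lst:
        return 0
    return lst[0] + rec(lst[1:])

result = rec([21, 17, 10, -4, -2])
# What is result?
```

21 + 17 + 10 + (-4) + (-2) + 0 = 42

Answer: 42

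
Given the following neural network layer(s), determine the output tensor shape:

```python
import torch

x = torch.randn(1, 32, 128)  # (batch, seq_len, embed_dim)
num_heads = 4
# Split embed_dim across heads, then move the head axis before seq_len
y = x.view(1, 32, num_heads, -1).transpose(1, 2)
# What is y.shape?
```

Input: (1, 32, 128) -> head_dim = 128 // 4 = 32; after view: (1, 32, 4, 32) -> after transpose(1, 2): (1, 4, 32, 32) -> Output: (1, 4, 32, 32)

Answer: (1, 4, 32, 32)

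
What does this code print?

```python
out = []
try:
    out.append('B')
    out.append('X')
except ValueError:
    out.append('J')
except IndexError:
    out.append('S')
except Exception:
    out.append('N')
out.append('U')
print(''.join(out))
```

Execution trace: 'B' (try body) → 'X' (try body, no exception) → 'U' (after the try/except). Output: BXU

Answer: BXU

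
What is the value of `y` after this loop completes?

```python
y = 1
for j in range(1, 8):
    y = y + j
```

Start at 1, add 1 through 7
`y` takes the values: 1 → 2 → 4 → 7 → 11 → 16 → 22 → 29

Answer: 29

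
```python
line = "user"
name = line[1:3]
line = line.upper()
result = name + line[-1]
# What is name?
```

Trace:
`line = "user"` → line = 'user'
`name = line[1:3]` → name = 'se'
`line = line.upper()` → line = 'USER'
`result = name + line[-1]` → result = 'seR'
So name = 'se'

Answer: 'se'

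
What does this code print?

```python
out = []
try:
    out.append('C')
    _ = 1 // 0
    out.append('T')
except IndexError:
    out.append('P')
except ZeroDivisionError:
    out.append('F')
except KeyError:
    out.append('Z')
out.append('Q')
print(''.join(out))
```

Execution trace: 'C' (try body) → 'F' (except ZeroDivisionError) → 'Q' (after the try/except). Output: CFQ

Answer: CFQ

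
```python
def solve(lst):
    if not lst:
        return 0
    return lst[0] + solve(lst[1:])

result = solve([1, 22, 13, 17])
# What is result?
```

1 + 22 + 13 + 17 + 0 = 53

Answer: 53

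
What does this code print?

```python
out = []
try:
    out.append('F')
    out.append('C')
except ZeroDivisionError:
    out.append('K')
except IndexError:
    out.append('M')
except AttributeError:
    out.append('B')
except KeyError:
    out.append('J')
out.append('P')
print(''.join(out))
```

Execution trace: 'F' (try body) → 'C' (try body, no exception) → 'P' (after the try/except). Output: FCP

Answer: FCP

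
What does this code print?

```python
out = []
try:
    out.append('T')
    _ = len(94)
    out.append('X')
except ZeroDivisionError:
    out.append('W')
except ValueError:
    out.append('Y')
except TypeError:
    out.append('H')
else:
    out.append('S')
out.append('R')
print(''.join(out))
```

Execution trace: 'T' (try body) → 'H' (except TypeError) → 'R' (after the try/except). Output: THR

Answer: THR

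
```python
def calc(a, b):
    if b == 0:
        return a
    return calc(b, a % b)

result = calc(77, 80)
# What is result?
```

calc(77, 80) -> calc(80, 77) -> calc(77, 3) -> calc(3, 2) -> calc(2, 1) -> calc(1, 0) -> 1

Answer: 1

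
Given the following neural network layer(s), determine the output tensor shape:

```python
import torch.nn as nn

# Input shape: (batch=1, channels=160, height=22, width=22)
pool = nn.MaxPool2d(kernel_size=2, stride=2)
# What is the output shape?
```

Input: (1, 160, 22, 22) -> Output: (1, 160, 11, 11)

Answer: (1, 160, 11, 11)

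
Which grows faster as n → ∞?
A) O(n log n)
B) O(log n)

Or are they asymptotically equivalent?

O(n log n) vs O(log n): Higher order terms dominate.

Answer: A) O(n log n) grows faster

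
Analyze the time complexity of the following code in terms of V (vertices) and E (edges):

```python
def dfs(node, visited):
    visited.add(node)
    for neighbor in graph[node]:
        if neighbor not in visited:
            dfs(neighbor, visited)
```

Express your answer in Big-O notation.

This is Depth-first search (recursive). Time complexity: O(V + E).

Answer: O(V + E)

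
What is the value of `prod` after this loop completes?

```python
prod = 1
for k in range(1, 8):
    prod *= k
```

7! = 5040
`prod` takes the values: 1 → 2 → 6 → 24 → 120 → 720 → 5040

Answer: 5040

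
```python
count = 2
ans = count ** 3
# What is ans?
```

Trace:
`count = 2` → count = 2
`ans = count ** 3` → ans = 8
So ans = 8

Answer: 8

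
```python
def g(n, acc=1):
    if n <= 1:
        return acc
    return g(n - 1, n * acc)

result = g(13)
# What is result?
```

Accumulator trace (n, acc): (13, 1) -> (12, 13) -> (11, 156) -> (10, 1716) -> (9, 17160) -> (8, 154440) -> (7, 1235520) -> (6, 8648640) -> (5, 51891840) -> (4, 259459200) -> (3, 1037836800) -> (2, 3113510400) -> (1, 6227020800) -> return 6227020800

Answer: 6227020800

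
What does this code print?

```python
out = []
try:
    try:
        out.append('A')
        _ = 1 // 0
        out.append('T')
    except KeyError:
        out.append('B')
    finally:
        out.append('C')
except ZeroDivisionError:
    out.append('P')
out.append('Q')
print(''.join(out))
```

Execution trace: 'A' (try body) → 'C' (finally) → 'P' (outer except ZeroDivisionError) → 'Q' (after the try/except). Output: ACPQ

Answer: ACPQ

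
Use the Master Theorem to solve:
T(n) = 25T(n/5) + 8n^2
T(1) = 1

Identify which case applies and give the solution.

a=25, b=5, f(n)=8n^2. log_5(25) = 2. Since c=2 = 2, Case 2 applies: T(n) = Θ(n^log_b(a) · log n) = O(n^2 log n).

Answer: O(n^2 log n) - Case 2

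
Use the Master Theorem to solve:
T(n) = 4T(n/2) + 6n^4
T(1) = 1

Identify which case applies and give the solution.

a=4, b=2, f(n)=6n^4. log_2(4) = 2. Since c=4 > 2 and the regularity condition holds (4(n/2)^4 = (4/2^4)n^4 with 4/2^4 < 1), Case 3 applies: T(n) = Θ(f(n)) = O(n^4).

Answer: O(n^4) - Case 3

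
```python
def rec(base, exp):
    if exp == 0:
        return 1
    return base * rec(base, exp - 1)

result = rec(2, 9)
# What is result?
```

rec(2, 9) = 2 * 2 * 2 * 2 * 2 * 2 * 2 * 2 * 2 = 512

Answer: 512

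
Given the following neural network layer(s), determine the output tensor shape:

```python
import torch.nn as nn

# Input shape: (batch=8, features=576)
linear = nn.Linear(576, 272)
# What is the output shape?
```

Input: (8, 576) -> Output: (8, 272)

Answer: (8, 272)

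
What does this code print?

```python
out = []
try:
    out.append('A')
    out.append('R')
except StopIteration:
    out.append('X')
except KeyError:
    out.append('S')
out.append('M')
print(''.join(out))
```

Execution trace: 'A' (try body) → 'R' (try body, no exception) → 'M' (after the try/except). Output: ARM

Answer: ARM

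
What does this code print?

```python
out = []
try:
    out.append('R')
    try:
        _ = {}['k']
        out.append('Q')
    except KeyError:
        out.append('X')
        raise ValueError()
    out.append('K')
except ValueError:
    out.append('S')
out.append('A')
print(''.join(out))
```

Execution trace: 'R' (try body) → 'X' (inner except KeyError) → 'S' (except ValueError) → 'A' (after the try/except). Output: RXSA

Answer: RXSA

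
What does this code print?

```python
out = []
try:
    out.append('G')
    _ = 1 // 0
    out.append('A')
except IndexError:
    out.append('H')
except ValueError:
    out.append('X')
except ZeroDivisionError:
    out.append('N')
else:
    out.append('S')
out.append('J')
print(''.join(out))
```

Execution trace: 'G' (try body) → 'N' (except ZeroDivisionError) → 'J' (after the try/except). Output: GNJ

Answer: GNJ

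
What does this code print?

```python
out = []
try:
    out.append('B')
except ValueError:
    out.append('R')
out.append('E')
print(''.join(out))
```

Execution trace: 'B' (try body, no exception) → 'E' (after the try/except). Output: BE

Answer: BE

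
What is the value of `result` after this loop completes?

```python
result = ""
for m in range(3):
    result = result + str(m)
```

Concatenate digits 0 to 2
`result` takes the values: "" → "0" → "01" → "012"

Answer: "012"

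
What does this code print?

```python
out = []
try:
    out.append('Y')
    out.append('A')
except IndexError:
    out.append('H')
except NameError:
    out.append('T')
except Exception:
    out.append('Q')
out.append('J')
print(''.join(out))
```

Execution trace: 'Y' (try body) → 'A' (try body, no exception) → 'J' (after the try/except). Output: YAJ

Answer: YAJ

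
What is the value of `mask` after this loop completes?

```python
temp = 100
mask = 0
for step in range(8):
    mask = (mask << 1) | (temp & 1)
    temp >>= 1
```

Reverse lowest 8 bits of 100
`mask` takes the values: 0 → 1 → 2 → 4 → 9 → 19 → 38

Answer: 38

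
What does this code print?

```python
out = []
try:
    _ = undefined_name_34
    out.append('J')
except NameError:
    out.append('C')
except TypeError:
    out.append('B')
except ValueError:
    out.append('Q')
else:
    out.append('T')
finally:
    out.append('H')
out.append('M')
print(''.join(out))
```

Execution trace: 'C' (except NameError) → 'H' (finally) → 'M' (after the try/except). Output: CHM

Answer: CHM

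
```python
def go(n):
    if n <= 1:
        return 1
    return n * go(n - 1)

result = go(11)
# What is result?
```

go(11) = 11 * 10 * 9 * 8 * 7 * 6 * 5 * 4 * 3 * 2 * 1 = 39916800

Answer: 39916800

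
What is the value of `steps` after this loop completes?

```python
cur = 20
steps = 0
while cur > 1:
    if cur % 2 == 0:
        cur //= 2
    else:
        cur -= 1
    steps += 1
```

Steps to reduce 20 to 1
`steps` takes the values: 0 → 1 → 2 → 3 → 4 → 5

Answer: 5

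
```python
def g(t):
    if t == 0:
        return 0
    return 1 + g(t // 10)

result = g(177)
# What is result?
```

Count of digits of 177: 3

Answer: 3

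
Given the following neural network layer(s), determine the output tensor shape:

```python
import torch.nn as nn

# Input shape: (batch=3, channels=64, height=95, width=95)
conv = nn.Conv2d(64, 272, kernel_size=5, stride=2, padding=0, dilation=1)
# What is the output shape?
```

Input: (3, 64, 95, 95) -> Output: (3, 272, 46, 46)

Answer: (3, 272, 46, 46)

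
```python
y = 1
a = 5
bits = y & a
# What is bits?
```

Trace:
`y = 1` → y = 1
`a = 5` → a = 5
`bits = y & a` → bits = 1
So bits = 1

Answer: 1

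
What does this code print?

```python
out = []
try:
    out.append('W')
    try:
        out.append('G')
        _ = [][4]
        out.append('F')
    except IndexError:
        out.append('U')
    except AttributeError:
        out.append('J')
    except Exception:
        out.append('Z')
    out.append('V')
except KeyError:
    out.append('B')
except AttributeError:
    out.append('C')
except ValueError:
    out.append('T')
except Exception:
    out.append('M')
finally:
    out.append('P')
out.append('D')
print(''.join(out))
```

Execution trace: 'W' (try body) → 'G' (inner try body) → 'U' (inner except IndexError) → 'V' (try body, no exception) → 'P' (finally) → 'D' (after the try/except). Output: WGUVPD

Answer: WGUVPD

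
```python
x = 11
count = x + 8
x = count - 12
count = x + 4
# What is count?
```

Trace:
`x = 11` → x = 11
`count = x + 8` → count = 19
`x = count - 12` → x = 7
`count = x + 4` → count = 11
So count = 11

Answer: 11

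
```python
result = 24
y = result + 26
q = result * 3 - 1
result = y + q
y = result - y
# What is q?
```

Trace:
`result = 24` → result = 24
`y = result + 26` → y = 50
`q = result * 3 - 1` → q = 71
`result = y + q` → result = 121
`y = result - y` → y = 71
So q = 71

Answer: 71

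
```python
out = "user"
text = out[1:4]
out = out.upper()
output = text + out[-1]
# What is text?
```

Trace:
`out = "user"` → out = 'user'
`text = out[1:4]` → text = 'ser'
`out = out.upper()` → out = 'USER'
`output = text + out[-1]` → output = 'serR'
So text = 'ser'

Answer: 'ser'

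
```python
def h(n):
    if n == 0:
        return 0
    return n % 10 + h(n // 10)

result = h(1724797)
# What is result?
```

Sum of digits of 1724797: 7 + 9 + 7 + 4 + 2 + 7 + 1 = 37

Answer: 37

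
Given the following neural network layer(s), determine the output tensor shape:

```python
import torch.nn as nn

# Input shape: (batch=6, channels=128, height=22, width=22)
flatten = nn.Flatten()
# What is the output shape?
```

Input: (6, 128, 22, 22) -> Output: (6, 61952)

Answer: (6, 61952)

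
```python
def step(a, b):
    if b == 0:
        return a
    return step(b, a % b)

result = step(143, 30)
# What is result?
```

step(143, 30) -> step(30, 23) -> step(23, 7) -> step(7, 2) -> step(2, 1) -> step(1, 0) -> 1

Answer: 1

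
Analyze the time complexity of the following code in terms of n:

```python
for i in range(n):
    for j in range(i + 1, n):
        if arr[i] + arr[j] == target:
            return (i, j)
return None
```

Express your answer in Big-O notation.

This is Two sum brute force. Time complexity: O(n²).

Answer: O(n²)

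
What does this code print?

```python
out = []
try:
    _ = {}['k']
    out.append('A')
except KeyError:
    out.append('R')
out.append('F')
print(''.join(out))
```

Execution trace: 'R' (except KeyError) → 'F' (after the try/except). Output: RF

Answer: RF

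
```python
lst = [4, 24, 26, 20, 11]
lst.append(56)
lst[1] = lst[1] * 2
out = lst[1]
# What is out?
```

Trace:
`lst = [4, 24, 26, 20, 11]` → lst = [4, 24, 26, 20, 11]
`lst.append(56)` → lst = [4, 24, 26, 20, 11, 56]
`lst[1] = lst[1] * 2` → lst = [4, 48, 26, 20, 11, 56]
`out = lst[1]` → out = 48
So out = 48

Answer: 48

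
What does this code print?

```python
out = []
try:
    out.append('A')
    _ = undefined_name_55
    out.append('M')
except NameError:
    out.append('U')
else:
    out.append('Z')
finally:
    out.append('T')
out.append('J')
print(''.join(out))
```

Execution trace: 'A' (try body) → 'U' (except NameError) → 'T' (finally) → 'J' (after the try/except). Output: AUTJ

Answer: AUTJ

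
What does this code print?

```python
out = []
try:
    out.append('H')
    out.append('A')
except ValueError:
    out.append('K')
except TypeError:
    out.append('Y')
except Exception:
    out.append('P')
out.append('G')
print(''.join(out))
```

Execution trace: 'H' (try body) → 'A' (try body, no exception) → 'G' (after the try/except). Output: HAG

Answer: HAG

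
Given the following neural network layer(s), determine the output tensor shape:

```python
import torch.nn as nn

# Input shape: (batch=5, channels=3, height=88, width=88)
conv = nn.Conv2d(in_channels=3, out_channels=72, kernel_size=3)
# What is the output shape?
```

Input: (5, 3, 88, 88) -> Output: (5, 72, 86, 86)

Answer: (5, 72, 86, 86)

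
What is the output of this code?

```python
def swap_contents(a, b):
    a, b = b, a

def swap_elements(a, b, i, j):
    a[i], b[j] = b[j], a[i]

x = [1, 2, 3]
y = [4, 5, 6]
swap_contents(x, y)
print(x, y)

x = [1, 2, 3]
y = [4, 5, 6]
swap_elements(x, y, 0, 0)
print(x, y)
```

Key concept: parameter rebinding vs mutation.
Step by step:
`x = [1, 2, 3]` → x = [1, 2, 3]
`y = [4, 5, 6]` → y = [4, 5, 6]
`swap_contents(x, y)` → no visible change to tracked variables
`print(x, y)` → prints [1, 2, 3] [4, 5, 6]
`x = [1, 2, 3]` → x = [1, 2, 3]
`y = [4, 5, 6]` → y = [4, 5, 6]
`swap_elements(x, y, 0, 0)` → x = [4, 2, 3]; y = [1, 5, 6]
`print(x, y)` → prints [4, 2, 3] [1, 5, 6]

Answer:
[1, 2, 3] [4, 5, 6]
[4, 2, 3] [1, 5, 6]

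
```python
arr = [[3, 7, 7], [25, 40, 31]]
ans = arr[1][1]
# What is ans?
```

Trace:
`arr = [[3, 7, 7], [25, 40, 31]]` → arr = [[3, 7, 7], [25, 40, 31]]
`ans = arr[1][1]` → ans = 40
So ans = 40

Answer: 40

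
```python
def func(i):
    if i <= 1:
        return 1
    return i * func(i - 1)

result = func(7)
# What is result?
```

func(7) = 7 * 6 * 5 * 4 * 3 * 2 * 1 = 5040

Answer: 5040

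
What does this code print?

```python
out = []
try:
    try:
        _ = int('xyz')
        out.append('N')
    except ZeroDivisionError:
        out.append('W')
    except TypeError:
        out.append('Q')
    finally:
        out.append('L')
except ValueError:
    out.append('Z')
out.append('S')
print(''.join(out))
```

Execution trace: 'L' (finally) → 'Z' (outer except ValueError) → 'S' (after the try/except). Output: LZS

Answer: LZS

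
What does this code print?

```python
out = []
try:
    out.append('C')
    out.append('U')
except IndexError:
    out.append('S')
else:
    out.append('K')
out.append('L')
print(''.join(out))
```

Execution trace: 'C' (try body) → 'U' (try body, no exception) → 'K' (else) → 'L' (after the try/except). Output: CUKL

Answer: CUKL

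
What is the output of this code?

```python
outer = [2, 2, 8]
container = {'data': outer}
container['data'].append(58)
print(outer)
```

Key concept: dict holds reference to list.
Step by step:
`outer = [2, 2, 8]` → outer = [2, 2, 8]
`container = {'data': outer}` → container = {'data': [2, 2, 8]}
`container['data'].append(58)` → outer = [2, 2, 8, 58]; container = {'data': [2, 2, 8, 58]}
`print(outer)` → prints [2, 2, 8, 58]

Answer: [2, 2, 8, 58]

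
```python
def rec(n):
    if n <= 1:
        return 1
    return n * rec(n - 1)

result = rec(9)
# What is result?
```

rec(9) = 9 * 8 * 7 * 6 * 5 * 4 * 3 * 2 * 1 = 362880

Answer: 362880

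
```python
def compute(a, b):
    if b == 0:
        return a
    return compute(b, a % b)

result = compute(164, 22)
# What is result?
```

compute(164, 22) -> compute(22, 10) -> compute(10, 2) -> compute(2, 0) -> 2

Answer: 2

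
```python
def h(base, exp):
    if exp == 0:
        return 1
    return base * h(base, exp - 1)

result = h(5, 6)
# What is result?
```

h(5, 6) = 5 * 5 * 5 * 5 * 5 * 5 = 15625

Answer: 15625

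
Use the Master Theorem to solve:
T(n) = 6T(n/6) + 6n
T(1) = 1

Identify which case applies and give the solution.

a=6, b=6, f(n)=6n. log_6(6) = 1. Since c=1 = 1, Case 2 applies: T(n) = Θ(n^log_b(a) · log n) = O(n log n).

Answer: O(n log n) - Case 2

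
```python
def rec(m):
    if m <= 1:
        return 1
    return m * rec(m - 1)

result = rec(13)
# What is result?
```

rec(13) = 13 * 12 * 11 * 10 * 9 * 8 * 7 * 6 * 5 * 4 * 3 * 2 * 1 = 6227020800

Answer: 6227020800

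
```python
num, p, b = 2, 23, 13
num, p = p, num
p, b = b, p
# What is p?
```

Trace:
`num, p, b = 2, 23, 13` → num = 2; p = 23; b = 13
`num, p = p, num` → num = 23; p = 2
`p, b = b, p` → p = 13; b = 2
So p = 13

Answer: 13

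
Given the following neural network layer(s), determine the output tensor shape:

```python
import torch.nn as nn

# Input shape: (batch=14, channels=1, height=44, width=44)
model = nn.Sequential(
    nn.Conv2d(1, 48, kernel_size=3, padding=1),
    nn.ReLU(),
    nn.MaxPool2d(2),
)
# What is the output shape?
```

Input: (14, 1, 44, 44) -> after Conv2d: (14, 48, 44, 44) -> after ReLU: (14, 48, 44, 44) -> Output: (14, 48, 22, 22)

Answer: (14, 48, 22, 22)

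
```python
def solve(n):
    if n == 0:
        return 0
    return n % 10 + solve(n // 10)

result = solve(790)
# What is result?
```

Sum of digits of 790: 0 + 9 + 7 = 16

Answer: 16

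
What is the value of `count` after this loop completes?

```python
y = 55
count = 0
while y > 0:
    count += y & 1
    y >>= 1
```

Count set bits in 55 (binary: 0b110111)
`count` takes the values: 0 → 1 → 2 → 3 → 4 → 5

Answer: 5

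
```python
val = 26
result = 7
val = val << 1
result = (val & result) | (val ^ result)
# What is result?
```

Trace:
`val = 26` → val = 26
`result = 7` → result = 7
`val = val << 1` → val = 52
`result = (val & result) | (val ^ result)` → result = 55
So result = 55

Answer: 55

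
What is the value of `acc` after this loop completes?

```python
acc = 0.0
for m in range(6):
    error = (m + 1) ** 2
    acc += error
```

Sum of squared losses 1² + 2² + ... + 6²
`acc` takes the values: 0.0 → 1.0 → 5.0 → 14.0 → 30.0 → 55.0 → 91.0

Answer: 91.0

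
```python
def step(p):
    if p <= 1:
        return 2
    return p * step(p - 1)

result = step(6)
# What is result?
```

step(6) = 6 * 5 * 4 * 3 * 2 * 2 = 1440

Answer: 1440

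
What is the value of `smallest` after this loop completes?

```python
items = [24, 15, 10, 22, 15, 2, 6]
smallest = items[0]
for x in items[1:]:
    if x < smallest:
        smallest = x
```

Minimum of [24, 15, 10, 22, 15, 2, 6]
`smallest` takes the values: 24 → 15 → 10 → 2

Answer: 2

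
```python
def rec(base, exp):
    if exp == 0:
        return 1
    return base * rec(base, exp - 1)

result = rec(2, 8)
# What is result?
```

rec(2, 8) = 2 * 2 * 2 * 2 * 2 * 2 * 2 * 2 = 256

Answer: 256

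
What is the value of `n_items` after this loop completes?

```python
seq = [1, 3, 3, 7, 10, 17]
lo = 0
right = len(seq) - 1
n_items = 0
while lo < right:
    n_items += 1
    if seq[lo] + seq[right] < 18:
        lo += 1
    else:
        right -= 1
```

Steps to find pair summing to 18
`n_items` takes the values: 0 → 1 → 2 → 3 → 4 → 5

Answer: 5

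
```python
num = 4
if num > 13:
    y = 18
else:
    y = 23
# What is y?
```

Trace:
`num = 4` → num = 4
`if num > 13: ...` → num > 13 is False, take else branch → y = 23
So y = 23

Answer: 23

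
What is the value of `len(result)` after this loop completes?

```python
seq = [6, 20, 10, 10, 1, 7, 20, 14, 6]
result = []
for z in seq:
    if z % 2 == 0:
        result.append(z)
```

Count even numbers in [6, 20, 10, 10, 1, 7, 20, 14, 6]
`result` takes the values: [] → [6] → [6, 20] → [6, 20, 10] → [6, 20, 10, 10] → [6, 20, 10, 10, 20] → [6, 20, 10, 10, 20, 14] → [6, 20, 10, 10, 20, 14, 6]
So `len(result)` = 7

Answer: 7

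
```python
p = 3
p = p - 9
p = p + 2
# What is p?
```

Trace:
`p = 3` → p = 3
`p = p - 9` → p = -6
`p = p + 2` → p = -4
So p = -4

Answer: -4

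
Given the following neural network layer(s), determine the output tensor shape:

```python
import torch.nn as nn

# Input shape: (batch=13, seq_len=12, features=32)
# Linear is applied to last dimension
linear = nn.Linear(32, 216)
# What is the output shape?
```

Input: (13, 12, 32) -> Output: (13, 12, 216)

Answer: (13, 12, 216)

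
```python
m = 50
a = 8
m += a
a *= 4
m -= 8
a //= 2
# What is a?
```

Trace:
`m = 50` → m = 50
`a = 8` → a = 8
`m += a` → m = 58
`a *= 4` → a = 32
`m -= 8` → m = 50
`a //= 2` → a = 16
So a = 16

Answer: 16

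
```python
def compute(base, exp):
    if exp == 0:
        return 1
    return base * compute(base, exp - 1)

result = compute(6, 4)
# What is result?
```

compute(6, 4) = 6 * 6 * 6 * 6 = 1296

Answer: 1296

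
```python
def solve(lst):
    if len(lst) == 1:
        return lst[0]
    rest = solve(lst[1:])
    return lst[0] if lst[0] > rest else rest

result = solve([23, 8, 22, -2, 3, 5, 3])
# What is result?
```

Recursive max over [23, 8, 22, -2, 3, 5, 3] = 23

Answer: 23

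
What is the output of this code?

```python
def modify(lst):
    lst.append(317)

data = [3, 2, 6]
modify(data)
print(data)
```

Key concept: function modifies passed list.
Step by step:
`data = [3, 2, 6]` → data = [3, 2, 6]
`modify(data)` → data = [3, 2, 6, 317]
`print(data)` → prints [3, 2, 6, 317]

Answer: [3, 2, 6, 317]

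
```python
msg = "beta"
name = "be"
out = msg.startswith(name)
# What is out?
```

Trace:
`msg = "beta"` → msg = 'beta'
`name = "be"` → name = 'be'
`out = msg.startswith(name)` → out = True
So out = True

Answer: True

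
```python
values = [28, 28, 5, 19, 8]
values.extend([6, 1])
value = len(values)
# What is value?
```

Trace:
`values = [28, 28, 5, 19, 8]` → values = [28, 28, 5, 19, 8]
`values.extend([6, 1])` → values = [28, 28, 5, 19, 8, 6, 1]
`value = len(values)` → value = 7
So value = 7

Answer: 7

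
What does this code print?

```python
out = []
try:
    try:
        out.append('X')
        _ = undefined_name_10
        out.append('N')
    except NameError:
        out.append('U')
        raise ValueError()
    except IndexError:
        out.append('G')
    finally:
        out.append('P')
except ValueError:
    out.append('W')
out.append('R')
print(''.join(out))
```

Execution trace: 'X' (inner try body) → 'U' (inner except NameError) → 'P' (inner finally) → 'W' (outer except ValueError) → 'R' (after the try/except). Output: XUPWR

Answer: XUPWR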